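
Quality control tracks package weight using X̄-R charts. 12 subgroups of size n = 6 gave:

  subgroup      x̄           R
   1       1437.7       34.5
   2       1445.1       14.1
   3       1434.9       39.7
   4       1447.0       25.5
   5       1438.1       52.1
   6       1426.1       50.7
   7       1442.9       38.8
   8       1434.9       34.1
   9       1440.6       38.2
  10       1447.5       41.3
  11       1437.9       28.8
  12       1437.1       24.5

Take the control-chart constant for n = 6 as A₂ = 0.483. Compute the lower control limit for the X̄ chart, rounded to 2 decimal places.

X̄̄ = (1437.7 + 1445.1 + 1434.9 + 1447.0 + 1438.1 + 1426.1 + 1442.9 + 1434.9 + 1440.6 + 1447.5 + 1437.9 + 1437.1) / 12 = 17269.8000 / 12 = 1439.1500
R̄ = (34.5 + 14.1 + 39.7 + 25.5 + 52.1 + 50.7 + 38.8 + 34.1 + 38.2 + 41.3 + 28.8 + 24.5) / 12 = 422.3000 / 12 = 35.1917
LCL = X̄̄ − A₂·R̄ = 1439.1500 − 0.483 × 35.1917 = 1422.1524

1422.15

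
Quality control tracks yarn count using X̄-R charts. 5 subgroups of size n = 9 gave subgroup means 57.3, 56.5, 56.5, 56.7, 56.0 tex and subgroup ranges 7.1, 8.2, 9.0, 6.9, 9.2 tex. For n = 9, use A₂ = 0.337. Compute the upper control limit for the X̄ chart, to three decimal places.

59.323

X̄̄ = (57.3 + 56.5 + 56.5 + 56.7 + 56.0) / 5 = 283.0000 / 5 = 56.6000
R̄ = (7.1 + 8.2 + 9.0 + 6.9 + 9.2) / 5 = 40.4000 / 5 = 8.0800
UCL = X̄̄ + A₂·R̄ = 56.6000 + 0.337 × 8.0800 = 59.3230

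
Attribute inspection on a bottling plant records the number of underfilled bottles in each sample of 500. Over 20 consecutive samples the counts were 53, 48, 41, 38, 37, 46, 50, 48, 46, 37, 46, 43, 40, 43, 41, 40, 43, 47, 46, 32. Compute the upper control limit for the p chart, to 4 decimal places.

0.1242

p̄ = Σdᵢ / (k·n) = 865 / (20 × 500) = 0.08650
UCL = p̄ + 3·√(p̄(1−p̄)/n) = 0.08650 + 3 × √(0.08650×0.91350/500) = 0.08650 + 3 × 0.01257 = 0.12421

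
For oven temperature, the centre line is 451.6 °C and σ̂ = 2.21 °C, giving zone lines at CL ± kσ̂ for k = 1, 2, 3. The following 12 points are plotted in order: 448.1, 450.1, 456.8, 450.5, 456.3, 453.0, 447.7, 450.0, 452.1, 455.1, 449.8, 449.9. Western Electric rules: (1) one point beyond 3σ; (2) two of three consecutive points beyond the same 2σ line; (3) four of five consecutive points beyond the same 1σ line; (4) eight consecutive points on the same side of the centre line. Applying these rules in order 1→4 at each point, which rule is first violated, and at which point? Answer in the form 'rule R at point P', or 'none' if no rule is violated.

rule 2 at point 5

Zone of each point (C = within 1σ̂, B = 1σ̂–2σ̂, A = 2σ̂–3σ̂, * = beyond 3σ̂; sign = side of CL): 1:-B, 2:-C, 3:+A, 4:-C, 5:+A, 6:+C, 7:-B, 8:-C, 9:+C, 10:+B, 11:-C, 12:-C
Rule 2 (two of three consecutive points beyond the same 2σ limit) is satisfied at point 5.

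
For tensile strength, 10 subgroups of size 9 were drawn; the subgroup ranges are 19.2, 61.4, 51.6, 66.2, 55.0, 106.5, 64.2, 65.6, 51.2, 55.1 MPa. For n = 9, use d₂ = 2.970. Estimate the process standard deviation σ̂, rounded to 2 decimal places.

R̄ = (19.2 + 61.4 + 51.6 + 66.2 + 55.0 + 106.5 + 64.2 + 65.6 + 51.2 + 55.1) / 10 = 59.6000
σ̂ = R̄ / d₂ = 59.6000 / 2.970 = 20.0673

20.07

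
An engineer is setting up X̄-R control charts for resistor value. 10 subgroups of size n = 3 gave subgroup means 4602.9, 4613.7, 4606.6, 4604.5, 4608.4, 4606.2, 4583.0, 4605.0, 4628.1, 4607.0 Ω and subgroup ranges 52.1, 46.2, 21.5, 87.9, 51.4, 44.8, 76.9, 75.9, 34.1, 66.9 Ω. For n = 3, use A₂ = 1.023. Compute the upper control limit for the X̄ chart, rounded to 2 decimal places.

4663.59

X̄̄ = (4602.9 + 4613.7 + 4606.6 + 4604.5 + 4608.4 + 4606.2 + 4583.0 + 4605.0 + 4628.1 + 4607.0) / 10 = 46065.4000 / 10 = 4606.5400
R̄ = (52.1 + 46.2 + 21.5 + 87.9 + 51.4 + 44.8 + 76.9 + 75.9 + 34.1 + 66.9) / 10 = 557.7000 / 10 = 55.7700
UCL = X̄̄ + A₂·R̄ = 4606.5400 + 1.023 × 55.7700 = 4663.5927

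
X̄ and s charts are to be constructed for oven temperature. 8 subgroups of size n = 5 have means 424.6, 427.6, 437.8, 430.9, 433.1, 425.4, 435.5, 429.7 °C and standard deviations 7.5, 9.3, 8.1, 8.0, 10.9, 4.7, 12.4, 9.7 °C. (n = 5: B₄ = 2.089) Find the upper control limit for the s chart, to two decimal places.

18.44

s̄ = (7.5 + 9.3 + 8.1 + 8.0 + 10.9 + 4.7 + 12.4 + 9.7) / 8 = 8.8250
UCL_s = B₄·s̄ = 2.089 × 8.8250 = 18.4354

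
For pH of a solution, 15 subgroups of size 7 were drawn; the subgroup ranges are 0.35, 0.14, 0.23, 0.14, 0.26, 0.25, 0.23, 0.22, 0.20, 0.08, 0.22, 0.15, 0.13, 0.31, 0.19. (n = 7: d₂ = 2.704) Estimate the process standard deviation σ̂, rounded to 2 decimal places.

0.08

R̄ = (0.35 + 0.14 + 0.23 + 0.14 + 0.26 + 0.25 + 0.23 + 0.22 + 0.20 + 0.08 + 0.22 + 0.15 + 0.13 + 0.31 + 0.19) / 15 = 0.2067
σ̂ = R̄ / d₂ = 0.2067 / 2.704 = 0.0764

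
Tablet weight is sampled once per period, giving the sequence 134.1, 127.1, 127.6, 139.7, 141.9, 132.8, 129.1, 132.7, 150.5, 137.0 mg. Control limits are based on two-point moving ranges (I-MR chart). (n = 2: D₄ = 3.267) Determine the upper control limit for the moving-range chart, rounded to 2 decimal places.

Moving ranges: 7.0, 0.5, 12.1, 2.2, 9.1, 3.7, 3.6, 17.8, 13.5; M̄R̄ = 69.5000 / 9 = 7.7222
UCL_MR = D₄·M̄R̄ = 3.267 × 7.7222 = 25.2285

25.23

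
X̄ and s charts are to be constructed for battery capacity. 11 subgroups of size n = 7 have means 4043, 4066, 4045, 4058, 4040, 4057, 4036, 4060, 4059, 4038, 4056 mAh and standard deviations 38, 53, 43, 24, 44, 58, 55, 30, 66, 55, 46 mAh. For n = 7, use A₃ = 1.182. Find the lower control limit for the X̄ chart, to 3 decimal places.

3995.711

X̄̄ = (4043 + 4066 + 4045 + 4058 + 4040 + 4057 + 4036 + 4060 + 4059 + 4038 + 4056) / 11 = 4050.7273
s̄ = (38 + 53 + 43 + 24 + 44 + 58 + 55 + 30 + 66 + 55 + 46) / 11 = 46.5455
LCL = X̄̄ − A₃·s̄ = 4050.7273 − 1.182 × 46.5455 = 3995.7105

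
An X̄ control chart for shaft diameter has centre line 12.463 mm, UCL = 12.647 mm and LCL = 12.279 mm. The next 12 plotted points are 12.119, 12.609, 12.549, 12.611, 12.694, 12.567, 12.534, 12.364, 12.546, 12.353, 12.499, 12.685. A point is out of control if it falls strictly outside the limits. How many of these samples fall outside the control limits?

3

Compare each point to [12.279, 12.647]: sample 1 = 12.119 < LCL; sample 5 = 12.694 > UCL; sample 12 = 12.685 > UCL.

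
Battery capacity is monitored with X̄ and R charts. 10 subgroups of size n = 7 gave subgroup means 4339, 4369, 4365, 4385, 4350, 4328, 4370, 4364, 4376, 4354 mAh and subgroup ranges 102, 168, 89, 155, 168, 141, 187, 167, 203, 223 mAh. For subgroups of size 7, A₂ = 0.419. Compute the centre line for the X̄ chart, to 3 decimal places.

4360.000

X̄̄ = (4339 + 4369 + 4365 + 4385 + 4350 + 4328 + 4370 + 4364 + 4376 + 4354) / 10 = 43600.0000 / 10 = 4360.0000
CL = X̄̄ = 4360.0000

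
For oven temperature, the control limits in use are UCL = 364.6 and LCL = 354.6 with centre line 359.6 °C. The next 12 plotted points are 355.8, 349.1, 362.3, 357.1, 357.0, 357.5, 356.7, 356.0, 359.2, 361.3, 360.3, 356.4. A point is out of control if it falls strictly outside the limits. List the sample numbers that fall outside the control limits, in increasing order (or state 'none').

Compare each point to [354.6, 364.6]: sample 2 = 349.1 < LCL.

2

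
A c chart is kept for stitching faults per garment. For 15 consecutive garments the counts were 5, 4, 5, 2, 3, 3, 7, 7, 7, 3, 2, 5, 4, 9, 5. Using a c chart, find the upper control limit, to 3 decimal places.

11.260

c̄ = (5 + 4 + 5 + 2 + 3 + 3 + 7 + 7 + 7 + 3 + 2 + 5 + 4 + 9 + 5) / 15 = 71 / 15 = 4.7333
UCL = c̄ + 3√c̄ = 4.7333 + 3 × √4.7333 = 4.7333 + 3 × 2.1756 = 11.2602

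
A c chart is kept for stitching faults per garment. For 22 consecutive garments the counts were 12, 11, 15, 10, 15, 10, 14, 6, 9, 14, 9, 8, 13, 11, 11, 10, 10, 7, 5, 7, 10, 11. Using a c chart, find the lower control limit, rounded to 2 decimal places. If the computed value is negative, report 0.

0.71

c̄ = (12 + 11 + 15 + 10 + 15 + 10 + 14 + 6 + 9 + 14 + 9 + 8 + 13 + 11 + 11 + 10 + 10 + 7 + 5 + 7 + 10 + 11) / 22 = 228 / 22 = 10.3636
LCL = c̄ − 3√c̄ = 10.3636 − 3 × 3.2193 = 0.7059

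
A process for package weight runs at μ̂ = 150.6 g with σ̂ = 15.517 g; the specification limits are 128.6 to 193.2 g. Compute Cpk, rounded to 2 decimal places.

0.47

Cpu = (USL − μ̂) / (3σ̂) = (193.2 − 150.6) / (3 × 15.517) = 0.9151; Cpl = (μ̂ − LSL) / (3σ̂) = (150.6 − 128.6) / (3 × 15.517) = 0.4726; Cpk = min(Cpu, Cpl) = 0.4726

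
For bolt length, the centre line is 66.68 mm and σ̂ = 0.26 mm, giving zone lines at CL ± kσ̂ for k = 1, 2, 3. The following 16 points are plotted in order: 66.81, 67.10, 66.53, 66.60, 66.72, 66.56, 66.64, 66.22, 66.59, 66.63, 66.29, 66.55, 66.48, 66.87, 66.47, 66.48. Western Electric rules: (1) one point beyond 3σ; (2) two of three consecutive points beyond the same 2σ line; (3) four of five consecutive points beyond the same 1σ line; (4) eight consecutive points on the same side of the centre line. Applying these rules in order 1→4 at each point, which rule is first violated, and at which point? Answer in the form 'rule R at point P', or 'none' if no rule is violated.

Zone of each point (C = within 1σ̂, B = 1σ̂–2σ̂, A = 2σ̂–3σ̂, * = beyond 3σ̂; sign = side of CL): 1:+C, 2:+B, 3:-C, 4:-C, 5:+C, 6:-C, 7:-C, 8:-B, 9:-C, 10:-C, 11:-B, 12:-C, 13:-C, 14:+C, 15:-C, 16:-C
Rule 4 (eight consecutive points on the same side of the centre line) is satisfied at point 13.

rule 4 at point 13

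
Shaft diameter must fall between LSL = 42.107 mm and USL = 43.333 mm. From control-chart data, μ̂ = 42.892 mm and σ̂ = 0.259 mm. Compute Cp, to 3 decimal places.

Cp = (USL − LSL) / (6σ̂) = (43.333 − 42.107) / (6 × 0.259) = 1.2260 / 1.5540 = 0.7889

0.789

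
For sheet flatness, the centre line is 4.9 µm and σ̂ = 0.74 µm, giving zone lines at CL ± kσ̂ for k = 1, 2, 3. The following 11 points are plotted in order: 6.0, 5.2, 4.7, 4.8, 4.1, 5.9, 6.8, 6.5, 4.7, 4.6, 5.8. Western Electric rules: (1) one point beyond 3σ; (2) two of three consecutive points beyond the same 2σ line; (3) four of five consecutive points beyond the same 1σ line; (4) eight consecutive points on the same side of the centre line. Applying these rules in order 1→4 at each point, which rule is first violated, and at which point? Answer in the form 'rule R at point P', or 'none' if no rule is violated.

Zone of each point (C = within 1σ̂, B = 1σ̂–2σ̂, A = 2σ̂–3σ̂, * = beyond 3σ̂; sign = side of CL): 1:+B, 2:+C, 3:-C, 4:-C, 5:-B, 6:+B, 7:+A, 8:+A, 9:-C, 10:-C, 11:+B
Rule 2 (two of three consecutive points beyond the same 2σ limit) is satisfied at point 8.

rule 2 at point 8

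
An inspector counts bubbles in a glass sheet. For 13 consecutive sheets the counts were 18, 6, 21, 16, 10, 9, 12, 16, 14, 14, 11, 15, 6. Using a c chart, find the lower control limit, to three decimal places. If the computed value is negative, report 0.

c̄ = (18 + 6 + 21 + 16 + 10 + 9 + 12 + 16 + 14 + 14 + 11 + 15 + 6) / 13 = 168 / 13 = 12.9231
LCL = c̄ − 3√c̄ = 12.9231 − 3 × 3.5949 = 2.1385

2.138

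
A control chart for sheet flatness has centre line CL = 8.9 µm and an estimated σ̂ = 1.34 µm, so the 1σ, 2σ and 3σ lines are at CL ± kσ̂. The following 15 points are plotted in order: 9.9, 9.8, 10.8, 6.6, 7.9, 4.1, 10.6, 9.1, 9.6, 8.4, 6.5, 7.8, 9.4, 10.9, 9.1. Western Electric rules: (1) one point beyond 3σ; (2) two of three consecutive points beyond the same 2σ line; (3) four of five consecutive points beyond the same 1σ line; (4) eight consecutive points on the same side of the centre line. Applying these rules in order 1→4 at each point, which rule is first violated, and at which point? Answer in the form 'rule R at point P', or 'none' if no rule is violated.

rule 1 at point 6

Zone of each point (C = within 1σ̂, B = 1σ̂–2σ̂, A = 2σ̂–3σ̂, * = beyond 3σ̂; sign = side of CL): 1:+C, 2:+C, 3:+B, 4:-B, 5:-C, 6:-*, 7:+B, 8:+C, 9:+C, 10:-C, 11:-B, 12:-C, 13:+C, 14:+B, 15:+C
Rule 1 (one point beyond the 3σ limits) is satisfied at point 6.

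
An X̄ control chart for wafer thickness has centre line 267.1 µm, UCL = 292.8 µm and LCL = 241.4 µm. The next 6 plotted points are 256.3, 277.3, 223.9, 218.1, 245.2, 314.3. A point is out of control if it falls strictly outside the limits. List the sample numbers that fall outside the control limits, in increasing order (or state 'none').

3, 4, 6

Compare each point to [241.4, 292.8]: sample 3 = 223.9 < LCL; sample 4 = 218.1 < LCL; sample 6 = 314.3 > UCL.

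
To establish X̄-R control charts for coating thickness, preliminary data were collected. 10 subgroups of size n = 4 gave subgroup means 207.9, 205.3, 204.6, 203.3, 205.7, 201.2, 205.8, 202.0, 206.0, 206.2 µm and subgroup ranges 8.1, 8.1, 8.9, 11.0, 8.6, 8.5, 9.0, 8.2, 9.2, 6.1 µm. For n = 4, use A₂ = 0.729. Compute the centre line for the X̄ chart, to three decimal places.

204.800

X̄̄ = (207.9 + 205.3 + 204.6 + 203.3 + 205.7 + 201.2 + 205.8 + 202.0 + 206.0 + 206.2) / 10 = 2048.0000 / 10 = 204.8000
CL = X̄̄ = 204.8000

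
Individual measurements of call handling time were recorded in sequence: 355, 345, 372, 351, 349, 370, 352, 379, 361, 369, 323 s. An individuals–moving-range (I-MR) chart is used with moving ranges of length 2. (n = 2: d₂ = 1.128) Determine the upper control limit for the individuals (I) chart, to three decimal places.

409.569

X̄ = (355 + 345 + 372 + 351 + 349 + 370 + 352 + 379 + 361 + 369 + 323) / 11 = 356.9091
Moving ranges: 10, 27, 21, 2, 21, 18, 27, 18, 8, 46; M̄R̄ = 198.0000 / 10 = 19.8000
UCL = X̄ + 3·M̄R̄/d₂ = 356.9091 + 3 × 19.8000 / 1.128 = 409.5687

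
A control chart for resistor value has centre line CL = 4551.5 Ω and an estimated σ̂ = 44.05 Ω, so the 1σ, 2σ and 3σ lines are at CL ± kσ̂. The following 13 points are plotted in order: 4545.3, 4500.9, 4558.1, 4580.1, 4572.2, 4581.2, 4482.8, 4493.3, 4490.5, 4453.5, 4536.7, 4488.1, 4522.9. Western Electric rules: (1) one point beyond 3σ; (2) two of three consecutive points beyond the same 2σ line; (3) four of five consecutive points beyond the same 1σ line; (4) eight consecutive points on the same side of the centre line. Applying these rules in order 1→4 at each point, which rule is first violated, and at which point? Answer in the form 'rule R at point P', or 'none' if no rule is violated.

rule 3 at point 10

Zone of each point (C = within 1σ̂, B = 1σ̂–2σ̂, A = 2σ̂–3σ̂, * = beyond 3σ̂; sign = side of CL): 1:-C, 2:-B, 3:+C, 4:+C, 5:+C, 6:+C, 7:-B, 8:-B, 9:-B, 10:-A, 11:-C, 12:-B, 13:-C
Rule 3 (four of five consecutive points beyond the same 1σ limit) is satisfied at point 10.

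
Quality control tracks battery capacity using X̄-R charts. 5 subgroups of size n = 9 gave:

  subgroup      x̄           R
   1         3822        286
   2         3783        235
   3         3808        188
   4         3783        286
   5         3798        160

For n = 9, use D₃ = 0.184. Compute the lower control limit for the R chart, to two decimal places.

R̄ = (286 + 235 + 188 + 286 + 160) / 5 = 1155.0000 / 5 = 231.0000
LCL_R = D₃·R̄ = 0.184 × 231.0000 = 42.5040

42.50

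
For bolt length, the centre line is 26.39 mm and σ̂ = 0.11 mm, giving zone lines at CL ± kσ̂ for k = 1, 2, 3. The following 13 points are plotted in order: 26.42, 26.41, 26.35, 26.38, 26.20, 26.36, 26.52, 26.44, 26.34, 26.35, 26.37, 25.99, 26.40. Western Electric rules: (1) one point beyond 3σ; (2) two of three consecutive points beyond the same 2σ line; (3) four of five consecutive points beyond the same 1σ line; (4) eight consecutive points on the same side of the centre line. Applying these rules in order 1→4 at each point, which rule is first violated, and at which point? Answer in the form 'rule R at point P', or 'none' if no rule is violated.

Zone of each point (C = within 1σ̂, B = 1σ̂–2σ̂, A = 2σ̂–3σ̂, * = beyond 3σ̂; sign = side of CL): 1:+C, 2:+C, 3:-C, 4:-C, 5:-B, 6:-C, 7:+B, 8:+C, 9:-C, 10:-C, 11:-C, 12:-*, 13:+C
Rule 1 (one point beyond the 3σ limits) is satisfied at point 12.

rule 1 at point 12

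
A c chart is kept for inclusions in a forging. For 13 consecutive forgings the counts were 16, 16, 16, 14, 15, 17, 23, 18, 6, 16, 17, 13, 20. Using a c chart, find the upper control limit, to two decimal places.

c̄ = (16 + 16 + 16 + 14 + 15 + 17 + 23 + 18 + 6 + 16 + 17 + 13 + 20) / 13 = 207 / 13 = 15.9231
UCL = c̄ + 3√c̄ = 15.9231 + 3 × √15.9231 = 15.9231 + 3 × 3.9904 = 27.8942

27.89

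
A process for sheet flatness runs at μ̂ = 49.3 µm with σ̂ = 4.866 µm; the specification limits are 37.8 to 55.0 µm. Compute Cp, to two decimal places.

0.59

Cp = (USL − LSL) / (6σ̂) = (55.0 − 37.8) / (6 × 4.866) = 17.2000 / 29.1960 = 0.5891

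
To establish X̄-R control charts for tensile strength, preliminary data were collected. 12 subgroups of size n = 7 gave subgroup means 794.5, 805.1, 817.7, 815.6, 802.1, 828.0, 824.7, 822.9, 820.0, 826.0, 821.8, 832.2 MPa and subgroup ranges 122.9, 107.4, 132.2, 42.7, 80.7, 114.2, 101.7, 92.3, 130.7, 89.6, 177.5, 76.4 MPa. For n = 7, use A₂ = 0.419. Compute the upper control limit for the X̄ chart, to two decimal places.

861.83

X̄̄ = (794.5 + 805.1 + 817.7 + 815.6 + 802.1 + 828.0 + 824.7 + 822.9 + 820.0 + 826.0 + 821.8 + 832.2) / 12 = 9810.6000 / 12 = 817.5500
R̄ = (122.9 + 107.4 + 132.2 + 42.7 + 80.7 + 114.2 + 101.7 + 92.3 + 130.7 + 89.6 + 177.5 + 76.4) / 12 = 1268.3000 / 12 = 105.6917
UCL = X̄̄ + A₂·R̄ = 817.5500 + 0.419 × 105.6917 = 861.8348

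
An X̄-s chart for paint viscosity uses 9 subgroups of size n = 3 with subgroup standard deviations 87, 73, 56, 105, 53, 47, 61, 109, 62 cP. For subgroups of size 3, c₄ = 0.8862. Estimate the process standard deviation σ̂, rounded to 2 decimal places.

s̄ = (87 + 73 + 56 + 105 + 53 + 47 + 61 + 109 + 62) / 9 = 72.5556
σ̂ = s̄ / c₄ = 72.5556 / 0.8862 = 81.8727

81.87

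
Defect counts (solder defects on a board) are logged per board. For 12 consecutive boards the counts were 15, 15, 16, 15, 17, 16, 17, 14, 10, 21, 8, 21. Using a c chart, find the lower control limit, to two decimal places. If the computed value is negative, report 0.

c̄ = (15 + 15 + 16 + 15 + 17 + 16 + 17 + 14 + 10 + 21 + 8 + 21) / 12 = 185 / 12 = 15.4167
LCL = c̄ − 3√c̄ = 15.4167 − 3 × 3.9264 = 3.6374

3.64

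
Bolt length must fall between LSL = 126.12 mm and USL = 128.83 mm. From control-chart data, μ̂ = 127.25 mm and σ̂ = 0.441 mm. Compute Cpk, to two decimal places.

0.85

Cpu = (USL − μ̂) / (3σ̂) = (128.83 − 127.25) / (3 × 0.441) = 1.1943; Cpl = (μ̂ − LSL) / (3σ̂) = (127.25 − 126.12) / (3 × 0.441) = 0.8541; Cpk = min(Cpu, Cpl) = 0.8541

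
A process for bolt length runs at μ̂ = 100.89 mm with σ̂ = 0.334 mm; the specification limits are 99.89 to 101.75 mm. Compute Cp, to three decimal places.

Cp = (USL − LSL) / (6σ̂) = (101.75 − 99.89) / (6 × 0.334) = 1.8600 / 2.0040 = 0.9281

0.928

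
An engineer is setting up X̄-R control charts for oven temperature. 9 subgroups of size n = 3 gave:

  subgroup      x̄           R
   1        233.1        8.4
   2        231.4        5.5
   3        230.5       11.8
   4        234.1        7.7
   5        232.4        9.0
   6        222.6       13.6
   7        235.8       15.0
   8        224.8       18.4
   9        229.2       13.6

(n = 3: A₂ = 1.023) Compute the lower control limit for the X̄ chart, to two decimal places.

X̄̄ = (233.1 + 231.4 + 230.5 + 234.1 + 232.4 + 222.6 + 235.8 + 224.8 + 229.2) / 9 = 2073.9000 / 9 = 230.4333
R̄ = (8.4 + 5.5 + 11.8 + 7.7 + 9.0 + 13.6 + 15.0 + 18.4 + 13.6) / 9 = 103.0000 / 9 = 11.4444
LCL = X̄̄ − A₂·R̄ = 230.4333 − 1.023 × 11.4444 = 218.7257

218.73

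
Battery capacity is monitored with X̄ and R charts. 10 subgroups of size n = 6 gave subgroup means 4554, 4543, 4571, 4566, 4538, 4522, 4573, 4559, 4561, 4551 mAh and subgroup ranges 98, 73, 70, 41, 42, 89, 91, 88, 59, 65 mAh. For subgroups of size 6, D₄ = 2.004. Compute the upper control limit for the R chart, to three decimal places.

143.486

R̄ = (98 + 73 + 70 + 41 + 42 + 89 + 91 + 88 + 59 + 65) / 10 = 716.0000 / 10 = 71.6000
UCL_R = D₄·R̄ = 2.004 × 71.6000 = 143.4864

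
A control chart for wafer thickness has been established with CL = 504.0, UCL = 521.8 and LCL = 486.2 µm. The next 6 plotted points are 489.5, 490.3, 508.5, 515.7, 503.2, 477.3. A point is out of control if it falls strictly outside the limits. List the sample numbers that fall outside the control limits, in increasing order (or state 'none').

6

Compare each point to [486.2, 521.8]: sample 6 = 477.3 < LCL.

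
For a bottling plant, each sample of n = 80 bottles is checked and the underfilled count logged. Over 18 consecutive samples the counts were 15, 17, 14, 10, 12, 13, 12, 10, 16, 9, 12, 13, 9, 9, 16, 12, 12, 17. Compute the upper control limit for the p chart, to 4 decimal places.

0.2808

p̄ = Σdᵢ / (k·n) = 228 / (18 × 80) = 0.15833
UCL = p̄ + 3·√(p̄(1−p̄)/n) = 0.15833 + 3 × √(0.15833×0.84167/80) = 0.15833 + 3 × 0.04081 = 0.28078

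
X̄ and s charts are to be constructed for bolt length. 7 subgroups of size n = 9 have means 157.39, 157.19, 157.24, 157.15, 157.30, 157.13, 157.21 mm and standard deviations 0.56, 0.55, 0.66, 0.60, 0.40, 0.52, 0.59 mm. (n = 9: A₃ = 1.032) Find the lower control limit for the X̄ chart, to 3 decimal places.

X̄̄ = (157.39 + 157.19 + 157.24 + 157.15 + 157.30 + 157.13 + 157.21) / 7 = 157.2300
s̄ = (0.56 + 0.55 + 0.66 + 0.60 + 0.40 + 0.52 + 0.59) / 7 = 0.5543
LCL = X̄̄ − A₃·s̄ = 157.2300 − 1.032 × 0.5543 = 156.6580

156.658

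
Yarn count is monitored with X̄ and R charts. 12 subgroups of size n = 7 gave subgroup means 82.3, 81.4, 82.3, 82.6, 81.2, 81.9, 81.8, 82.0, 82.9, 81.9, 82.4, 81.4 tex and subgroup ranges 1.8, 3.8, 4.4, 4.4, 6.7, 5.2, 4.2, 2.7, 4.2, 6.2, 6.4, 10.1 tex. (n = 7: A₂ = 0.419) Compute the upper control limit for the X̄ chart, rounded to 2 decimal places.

84.11

X̄̄ = (82.3 + 81.4 + 82.3 + 82.6 + 81.2 + 81.9 + 81.8 + 82.0 + 82.9 + 81.9 + 82.4 + 81.4) / 12 = 984.1000 / 12 = 82.0083
R̄ = (1.8 + 3.8 + 4.4 + 4.4 + 6.7 + 5.2 + 4.2 + 2.7 + 4.2 + 6.2 + 6.4 + 10.1) / 12 = 60.1000 / 12 = 5.0083
UCL = X̄̄ + A₂·R̄ = 82.0083 + 0.419 × 5.0083 = 84.1068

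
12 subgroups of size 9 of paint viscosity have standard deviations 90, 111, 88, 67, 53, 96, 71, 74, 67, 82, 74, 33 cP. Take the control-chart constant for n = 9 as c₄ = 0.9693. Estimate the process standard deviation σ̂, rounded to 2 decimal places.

77.89

s̄ = (90 + 111 + 88 + 67 + 53 + 96 + 71 + 74 + 67 + 82 + 74 + 33) / 12 = 75.5000
σ̂ = s̄ / c₄ = 75.5000 / 0.9693 = 77.8913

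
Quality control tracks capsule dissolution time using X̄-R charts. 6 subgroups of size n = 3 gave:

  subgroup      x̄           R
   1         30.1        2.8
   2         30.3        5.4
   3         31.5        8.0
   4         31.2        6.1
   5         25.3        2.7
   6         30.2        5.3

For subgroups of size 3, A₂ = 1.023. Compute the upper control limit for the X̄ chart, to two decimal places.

34.93

X̄̄ = (30.1 + 30.3 + 31.5 + 31.2 + 25.3 + 30.2) / 6 = 178.6000 / 6 = 29.7667
R̄ = (2.8 + 5.4 + 8.0 + 6.1 + 2.7 + 5.3) / 6 = 30.3000 / 6 = 5.0500
UCL = X̄̄ + A₂·R̄ = 29.7667 + 1.023 × 5.0500 = 34.9328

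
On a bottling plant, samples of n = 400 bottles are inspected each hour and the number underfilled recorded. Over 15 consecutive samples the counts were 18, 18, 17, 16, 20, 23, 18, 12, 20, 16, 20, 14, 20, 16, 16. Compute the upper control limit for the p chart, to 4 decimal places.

p̄ = Σdᵢ / (k·n) = 264 / (15 × 400) = 0.04400
UCL = p̄ + 3·√(p̄(1−p̄)/n) = 0.04400 + 3 × √(0.04400×0.95600/400) = 0.04400 + 3 × 0.01025 = 0.07476

0.0748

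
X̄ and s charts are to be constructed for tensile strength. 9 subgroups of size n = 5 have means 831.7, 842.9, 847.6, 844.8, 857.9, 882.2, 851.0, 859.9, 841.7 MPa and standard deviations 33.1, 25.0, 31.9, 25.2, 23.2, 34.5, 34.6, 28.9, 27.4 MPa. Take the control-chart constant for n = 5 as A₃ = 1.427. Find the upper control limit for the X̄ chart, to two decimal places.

X̄̄ = (831.7 + 842.9 + 847.6 + 844.8 + 857.9 + 882.2 + 851.0 + 859.9 + 841.7) / 9 = 851.0778
s̄ = (33.1 + 25.0 + 31.9 + 25.2 + 23.2 + 34.5 + 34.6 + 28.9 + 27.4) / 9 = 29.3111
UCL = X̄̄ + A₃·s̄ = 851.0778 + 1.427 × 29.3111 = 892.9047

892.90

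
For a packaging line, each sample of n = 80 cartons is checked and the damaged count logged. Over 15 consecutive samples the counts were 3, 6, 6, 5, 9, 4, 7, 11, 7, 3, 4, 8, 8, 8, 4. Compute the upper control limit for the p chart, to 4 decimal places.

0.1672

p̄ = Σdᵢ / (k·n) = 93 / (15 × 80) = 0.07750
UCL = p̄ + 3·√(p̄(1−p̄)/n) = 0.07750 + 3 × √(0.07750×0.92250/80) = 0.07750 + 3 × 0.02989 = 0.16718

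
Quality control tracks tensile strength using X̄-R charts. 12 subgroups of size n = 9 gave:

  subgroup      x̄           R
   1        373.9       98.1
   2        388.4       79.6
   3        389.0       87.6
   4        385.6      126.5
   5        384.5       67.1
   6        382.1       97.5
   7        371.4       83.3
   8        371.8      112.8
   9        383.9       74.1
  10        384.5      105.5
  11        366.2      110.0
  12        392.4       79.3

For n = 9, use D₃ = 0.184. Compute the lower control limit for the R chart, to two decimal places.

17.19

R̄ = (98.1 + 79.6 + 87.6 + 126.5 + 67.1 + 97.5 + 83.3 + 112.8 + 74.1 + 105.5 + 110.0 + 79.3) / 12 = 1121.4000 / 12 = 93.4500
LCL_R = D₃·R̄ = 0.184 × 93.4500 = 17.1948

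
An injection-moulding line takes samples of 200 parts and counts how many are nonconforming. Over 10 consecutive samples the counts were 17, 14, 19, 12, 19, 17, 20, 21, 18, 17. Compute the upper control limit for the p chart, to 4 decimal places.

0.1468

p̄ = Σdᵢ / (k·n) = 174 / (10 × 200) = 0.08700
UCL = p̄ + 3·√(p̄(1−p̄)/n) = 0.08700 + 3 × √(0.08700×0.91300/200) = 0.08700 + 3 × 0.01993 = 0.14679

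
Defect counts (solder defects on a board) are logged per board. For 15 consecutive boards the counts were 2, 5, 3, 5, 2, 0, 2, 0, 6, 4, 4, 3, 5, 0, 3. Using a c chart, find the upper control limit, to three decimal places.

c̄ = (2 + 5 + 3 + 5 + 2 + 0 + 2 + 0 + 6 + 4 + 4 + 3 + 5 + 0 + 3) / 15 = 44 / 15 = 2.9333
UCL = c̄ + 3√c̄ = 2.9333 + 3 × √2.9333 = 2.9333 + 3 × 1.7127 = 8.0714

8.071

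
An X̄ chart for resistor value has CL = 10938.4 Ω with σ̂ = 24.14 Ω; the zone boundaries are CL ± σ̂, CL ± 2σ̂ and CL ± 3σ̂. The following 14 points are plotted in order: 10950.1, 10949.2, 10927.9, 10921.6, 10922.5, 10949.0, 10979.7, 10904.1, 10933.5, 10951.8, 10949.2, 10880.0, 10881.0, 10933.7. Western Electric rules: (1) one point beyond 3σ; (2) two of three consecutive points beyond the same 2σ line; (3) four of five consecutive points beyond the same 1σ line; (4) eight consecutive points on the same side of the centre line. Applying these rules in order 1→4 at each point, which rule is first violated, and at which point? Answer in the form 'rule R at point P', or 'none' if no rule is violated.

Zone of each point (C = within 1σ̂, B = 1σ̂–2σ̂, A = 2σ̂–3σ̂, * = beyond 3σ̂; sign = side of CL): 1:+C, 2:+C, 3:-C, 4:-C, 5:-C, 6:+C, 7:+B, 8:-B, 9:-C, 10:+C, 11:+C, 12:-A, 13:-A, 14:-C
Rule 2 (two of three consecutive points beyond the same 2σ limit) is satisfied at point 13.

rule 2 at point 13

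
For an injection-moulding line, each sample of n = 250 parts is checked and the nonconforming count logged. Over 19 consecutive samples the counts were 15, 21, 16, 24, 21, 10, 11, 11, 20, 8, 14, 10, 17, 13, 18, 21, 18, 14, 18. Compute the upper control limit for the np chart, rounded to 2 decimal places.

27.33

p̄ = Σdᵢ / (k·n) = 300 / (19 × 250) = 0.06316
UCL = np̄ + 3·√(np̄(1−p̄)) = 15.7895 + 3 × √(15.7895×0.93684) = 15.7895 + 3 × 3.8461 = 27.3277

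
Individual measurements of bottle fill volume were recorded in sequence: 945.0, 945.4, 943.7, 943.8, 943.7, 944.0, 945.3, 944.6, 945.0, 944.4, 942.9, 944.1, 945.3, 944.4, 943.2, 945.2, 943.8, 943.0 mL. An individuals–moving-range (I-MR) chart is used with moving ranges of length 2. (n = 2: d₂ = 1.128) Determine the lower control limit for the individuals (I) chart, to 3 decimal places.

X̄ = (945.0 + 945.4 + 943.7 + 943.8 + 943.7 + 944.0 + 945.3 + 944.6 + 945.0 + 944.4 + 942.9 + 944.1 + 945.3 + 944.4 + 943.2 + 945.2 + 943.8 + 943.0) / 18 = 944.2667
Moving ranges: 0.4, 1.7, 0.1, 0.1, 0.3, 1.3, 0.7, 0.4, 0.6, 1.5, 1.2, 1.2, 0.9, 1.2, 2.0, 1.4, 0.8; M̄R̄ = 15.8000 / 17 = 0.9294
LCL = X̄ − 3·M̄R̄/d₂ = 944.2667 − 3 × 0.9294 / 1.128 = 941.7948

941.795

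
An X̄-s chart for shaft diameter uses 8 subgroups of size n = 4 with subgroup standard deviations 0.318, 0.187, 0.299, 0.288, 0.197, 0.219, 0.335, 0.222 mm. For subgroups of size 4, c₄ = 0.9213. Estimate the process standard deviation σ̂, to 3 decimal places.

s̄ = (0.318 + 0.187 + 0.299 + 0.288 + 0.197 + 0.219 + 0.335 + 0.222) / 8 = 0.2581
σ̂ = s̄ / c₄ = 0.2581 / 0.9213 = 0.2802

0.280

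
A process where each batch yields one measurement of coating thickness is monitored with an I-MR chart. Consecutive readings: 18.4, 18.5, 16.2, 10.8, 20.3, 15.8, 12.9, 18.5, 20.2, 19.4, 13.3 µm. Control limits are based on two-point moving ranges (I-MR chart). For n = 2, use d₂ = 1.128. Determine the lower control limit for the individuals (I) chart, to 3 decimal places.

6.409

X̄ = (18.4 + 18.5 + 16.2 + 10.8 + 20.3 + 15.8 + 12.9 + 18.5 + 20.2 + 19.4 + 13.3) / 11 = 16.7545
Moving ranges: 0.1, 2.3, 5.4, 9.5, 4.5, 2.9, 5.6, 1.7, 0.8, 6.1; M̄R̄ = 38.9000 / 10 = 3.8900
LCL = X̄ − 3·M̄R̄/d₂ = 16.7545 − 3 × 3.8900 / 1.128 = 6.4088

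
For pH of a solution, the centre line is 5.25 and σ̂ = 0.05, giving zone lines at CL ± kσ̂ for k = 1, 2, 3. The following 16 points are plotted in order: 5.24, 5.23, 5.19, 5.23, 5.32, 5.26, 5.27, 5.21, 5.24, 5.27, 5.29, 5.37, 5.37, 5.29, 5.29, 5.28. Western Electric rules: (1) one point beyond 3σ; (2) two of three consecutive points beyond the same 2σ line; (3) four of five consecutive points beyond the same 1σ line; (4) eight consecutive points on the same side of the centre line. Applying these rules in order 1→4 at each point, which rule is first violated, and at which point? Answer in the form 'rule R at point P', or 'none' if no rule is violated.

rule 2 at point 13

Zone of each point (C = within 1σ̂, B = 1σ̂–2σ̂, A = 2σ̂–3σ̂, * = beyond 3σ̂; sign = side of CL): 1:-C, 2:-C, 3:-B, 4:-C, 5:+B, 6:+C, 7:+C, 8:-C, 9:-C, 10:+C, 11:+C, 12:+A, 13:+A, 14:+C, 15:+C, 16:+C
Rule 2 (two of three consecutive points beyond the same 2σ limit) is satisfied at point 13.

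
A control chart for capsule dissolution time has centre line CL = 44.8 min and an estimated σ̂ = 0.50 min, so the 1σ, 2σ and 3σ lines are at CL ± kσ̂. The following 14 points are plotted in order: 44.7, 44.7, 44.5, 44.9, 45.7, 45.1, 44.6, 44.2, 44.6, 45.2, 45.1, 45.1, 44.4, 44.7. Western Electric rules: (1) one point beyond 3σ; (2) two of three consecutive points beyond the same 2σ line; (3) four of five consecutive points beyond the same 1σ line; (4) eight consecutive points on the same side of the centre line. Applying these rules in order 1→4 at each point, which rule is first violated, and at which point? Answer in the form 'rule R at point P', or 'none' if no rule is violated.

Zone of each point (C = within 1σ̂, B = 1σ̂–2σ̂, A = 2σ̂–3σ̂, * = beyond 3σ̂; sign = side of CL): 1:-C, 2:-C, 3:-C, 4:+C, 5:+B, 6:+C, 7:-C, 8:-B, 9:-C, 10:+C, 11:+C, 12:+C, 13:-C, 14:-C
No rule fires across all 14 points.

none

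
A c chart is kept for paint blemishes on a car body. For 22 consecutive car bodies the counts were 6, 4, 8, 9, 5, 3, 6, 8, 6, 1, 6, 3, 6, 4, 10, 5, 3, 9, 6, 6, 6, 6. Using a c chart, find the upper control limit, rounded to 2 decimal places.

c̄ = (6 + 4 + 8 + 9 + 5 + 3 + 6 + 8 + 6 + 1 + 6 + 3 + 6 + 4 + 10 + 5 + 3 + 9 + 6 + 6 + 6 + 6) / 22 = 126 / 22 = 5.7273
UCL = c̄ + 3√c̄ = 5.7273 + 3 × √5.7273 = 5.7273 + 3 × 2.3932 = 12.9068

12.91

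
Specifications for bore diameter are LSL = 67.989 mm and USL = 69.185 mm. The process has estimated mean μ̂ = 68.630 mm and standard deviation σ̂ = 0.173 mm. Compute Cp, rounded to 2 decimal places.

1.15

Cp = (USL − LSL) / (6σ̂) = (69.185 − 67.989) / (6 × 0.173) = 1.1960 / 1.0380 = 1.1522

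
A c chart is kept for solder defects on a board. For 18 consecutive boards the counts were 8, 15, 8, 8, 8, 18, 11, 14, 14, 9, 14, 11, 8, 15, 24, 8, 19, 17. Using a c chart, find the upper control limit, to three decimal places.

23.423

c̄ = (8 + 15 + 8 + 8 + 8 + 18 + 11 + 14 + 14 + 9 + 14 + 11 + 8 + 15 + 24 + 8 + 19 + 17) / 18 = 229 / 18 = 12.7222
UCL = c̄ + 3√c̄ = 12.7222 + 3 × √12.7222 = 12.7222 + 3 × 3.5668 = 23.4227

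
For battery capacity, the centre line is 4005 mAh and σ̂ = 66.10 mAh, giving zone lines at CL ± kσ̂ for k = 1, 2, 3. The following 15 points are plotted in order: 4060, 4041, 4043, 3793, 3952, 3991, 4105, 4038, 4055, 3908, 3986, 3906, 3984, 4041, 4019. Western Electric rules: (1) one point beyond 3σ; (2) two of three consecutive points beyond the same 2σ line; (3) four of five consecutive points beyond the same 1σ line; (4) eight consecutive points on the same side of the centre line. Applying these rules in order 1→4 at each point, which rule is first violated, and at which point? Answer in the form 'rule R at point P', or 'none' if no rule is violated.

Zone of each point (C = within 1σ̂, B = 1σ̂–2σ̂, A = 2σ̂–3σ̂, * = beyond 3σ̂; sign = side of CL): 1:+C, 2:+C, 3:+C, 4:-*, 5:-C, 6:-C, 7:+B, 8:+C, 9:+C, 10:-B, 11:-C, 12:-B, 13:-C, 14:+C, 15:+C
Rule 1 (one point beyond the 3σ limits) is satisfied at point 4.

rule 1 at point 4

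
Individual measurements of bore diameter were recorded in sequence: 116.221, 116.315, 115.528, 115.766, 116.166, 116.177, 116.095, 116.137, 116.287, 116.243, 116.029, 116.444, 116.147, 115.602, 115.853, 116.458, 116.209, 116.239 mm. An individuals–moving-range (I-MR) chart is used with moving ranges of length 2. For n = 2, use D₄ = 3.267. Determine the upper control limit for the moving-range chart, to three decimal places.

0.856

Moving ranges: 0.094, 0.787, 0.238, 0.400, 0.011, 0.082, 0.042, 0.150, 0.044, 0.214, 0.415, 0.297, 0.545, 0.251, 0.605, 0.249, 0.030; M̄R̄ = 4.4540 / 17 = 0.2620
UCL_MR = D₄·M̄R̄ = 3.267 × 0.2620 = 0.8560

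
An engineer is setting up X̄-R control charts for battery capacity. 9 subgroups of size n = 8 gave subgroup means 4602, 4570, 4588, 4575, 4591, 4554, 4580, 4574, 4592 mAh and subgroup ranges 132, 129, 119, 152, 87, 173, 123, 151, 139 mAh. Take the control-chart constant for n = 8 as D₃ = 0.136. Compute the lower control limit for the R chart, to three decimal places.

18.209

R̄ = (132 + 129 + 119 + 152 + 87 + 173 + 123 + 151 + 139) / 9 = 1205.0000 / 9 = 133.8889
LCL_R = D₃·R̄ = 0.136 × 133.8889 = 18.2089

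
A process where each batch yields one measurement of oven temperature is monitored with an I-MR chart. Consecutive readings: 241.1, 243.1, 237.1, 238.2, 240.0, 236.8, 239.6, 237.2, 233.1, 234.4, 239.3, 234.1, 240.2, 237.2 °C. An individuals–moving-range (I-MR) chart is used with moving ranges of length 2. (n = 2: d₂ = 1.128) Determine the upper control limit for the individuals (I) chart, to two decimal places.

246.94

X̄ = (241.1 + 243.1 + 237.1 + 238.2 + 240.0 + 236.8 + 239.6 + 237.2 + 233.1 + 234.4 + 239.3 + 234.1 + 240.2 + 237.2) / 14 = 237.9571
Moving ranges: 2.0, 6.0, 1.1, 1.8, 3.2, 2.8, 2.4, 4.1, 1.3, 4.9, 5.2, 6.1, 3.0; M̄R̄ = 43.9000 / 13 = 3.3769
UCL = X̄ + 3·M̄R̄/d₂ = 237.9571 + 3 × 3.3769 / 1.128 = 246.9383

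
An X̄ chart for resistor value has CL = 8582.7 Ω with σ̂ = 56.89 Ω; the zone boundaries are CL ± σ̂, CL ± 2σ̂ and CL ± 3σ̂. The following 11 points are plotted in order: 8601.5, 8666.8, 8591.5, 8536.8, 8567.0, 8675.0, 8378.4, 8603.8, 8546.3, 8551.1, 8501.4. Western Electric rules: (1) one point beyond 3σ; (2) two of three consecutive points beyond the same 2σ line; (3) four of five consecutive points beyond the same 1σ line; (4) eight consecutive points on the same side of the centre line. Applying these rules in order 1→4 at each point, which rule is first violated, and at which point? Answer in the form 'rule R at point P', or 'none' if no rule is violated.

Zone of each point (C = within 1σ̂, B = 1σ̂–2σ̂, A = 2σ̂–3σ̂, * = beyond 3σ̂; sign = side of CL): 1:+C, 2:+B, 3:+C, 4:-C, 5:-C, 6:+B, 7:-*, 8:+C, 9:-C, 10:-C, 11:-B
Rule 1 (one point beyond the 3σ limits) is satisfied at point 7.

rule 1 at point 7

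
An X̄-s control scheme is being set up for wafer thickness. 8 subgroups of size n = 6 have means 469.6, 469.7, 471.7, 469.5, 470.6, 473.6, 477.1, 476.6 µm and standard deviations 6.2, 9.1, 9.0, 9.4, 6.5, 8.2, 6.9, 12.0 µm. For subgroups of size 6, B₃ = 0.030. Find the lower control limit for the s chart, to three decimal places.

0.252

s̄ = (6.2 + 9.1 + 9.0 + 9.4 + 6.5 + 8.2 + 6.9 + 12.0) / 8 = 8.4125
LCL_s = B₃·s̄ = 0.030 × 8.4125 = 0.2524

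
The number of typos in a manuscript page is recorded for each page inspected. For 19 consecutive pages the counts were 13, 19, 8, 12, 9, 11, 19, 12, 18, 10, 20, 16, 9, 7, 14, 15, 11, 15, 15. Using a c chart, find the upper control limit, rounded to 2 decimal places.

c̄ = (13 + 19 + 8 + 12 + 9 + 11 + 19 + 12 + 18 + 10 + 20 + 16 + 9 + 7 + 14 + 15 + 11 + 15 + 15) / 19 = 253 / 19 = 13.3158
UCL = c̄ + 3√c̄ = 13.3158 + 3 × √13.3158 = 13.3158 + 3 × 3.6491 = 24.2630

24.26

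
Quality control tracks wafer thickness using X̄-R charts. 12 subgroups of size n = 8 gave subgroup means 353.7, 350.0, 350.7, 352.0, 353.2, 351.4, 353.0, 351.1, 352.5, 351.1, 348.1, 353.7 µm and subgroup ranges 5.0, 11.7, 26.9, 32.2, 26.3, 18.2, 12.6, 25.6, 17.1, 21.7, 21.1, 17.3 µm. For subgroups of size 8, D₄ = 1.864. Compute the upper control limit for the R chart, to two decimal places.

36.61

R̄ = (5.0 + 11.7 + 26.9 + 32.2 + 26.3 + 18.2 + 12.6 + 25.6 + 17.1 + 21.7 + 21.1 + 17.3) / 12 = 235.7000 / 12 = 19.6417
UCL_R = D₄·R̄ = 1.864 × 19.6417 = 36.6121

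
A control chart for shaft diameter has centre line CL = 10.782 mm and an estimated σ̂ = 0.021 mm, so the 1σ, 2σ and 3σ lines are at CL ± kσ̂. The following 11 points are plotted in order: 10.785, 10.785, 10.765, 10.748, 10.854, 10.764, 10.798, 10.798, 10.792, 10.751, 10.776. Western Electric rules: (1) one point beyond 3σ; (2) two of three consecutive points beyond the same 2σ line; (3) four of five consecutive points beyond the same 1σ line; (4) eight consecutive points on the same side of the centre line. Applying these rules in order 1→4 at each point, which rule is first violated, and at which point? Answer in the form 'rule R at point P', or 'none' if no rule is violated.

Zone of each point (C = within 1σ̂, B = 1σ̂–2σ̂, A = 2σ̂–3σ̂, * = beyond 3σ̂; sign = side of CL): 1:+C, 2:+C, 3:-C, 4:-B, 5:+*, 6:-C, 7:+C, 8:+C, 9:+C, 10:-B, 11:-C
Rule 1 (one point beyond the 3σ limits) is satisfied at point 5.

rule 1 at point 5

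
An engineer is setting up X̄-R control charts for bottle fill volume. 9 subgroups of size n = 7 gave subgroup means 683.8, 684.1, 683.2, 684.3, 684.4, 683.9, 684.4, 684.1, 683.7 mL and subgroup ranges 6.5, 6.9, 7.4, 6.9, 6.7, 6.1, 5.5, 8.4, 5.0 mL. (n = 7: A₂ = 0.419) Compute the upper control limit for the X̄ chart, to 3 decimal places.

686.754

X̄̄ = (683.8 + 684.1 + 683.2 + 684.3 + 684.4 + 683.9 + 684.4 + 684.1 + 683.7) / 9 = 6155.9000 / 9 = 683.9889
R̄ = (6.5 + 6.9 + 7.4 + 6.9 + 6.7 + 6.1 + 5.5 + 8.4 + 5.0) / 9 = 59.4000 / 9 = 6.6000
UCL = X̄̄ + A₂·R̄ = 683.9889 + 0.419 × 6.6000 = 686.7543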